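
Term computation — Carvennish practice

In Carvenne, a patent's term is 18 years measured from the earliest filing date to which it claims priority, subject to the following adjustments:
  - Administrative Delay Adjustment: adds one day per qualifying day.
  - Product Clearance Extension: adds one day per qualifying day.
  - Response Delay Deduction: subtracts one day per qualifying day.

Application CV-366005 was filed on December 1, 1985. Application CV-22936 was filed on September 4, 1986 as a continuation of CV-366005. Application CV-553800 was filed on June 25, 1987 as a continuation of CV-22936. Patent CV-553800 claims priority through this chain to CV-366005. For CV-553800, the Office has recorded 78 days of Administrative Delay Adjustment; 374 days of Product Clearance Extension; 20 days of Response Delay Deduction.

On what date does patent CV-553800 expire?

2005-02-05

Earliest priority filing: 1 December 1985.
Base term: 1 December 1985 + 18 years → 1 December 2003.
Administrative Delay Adjustment: +78 days → 17 February 2004.
Product Clearance Extension: +374 days → 25 February 2005.
Response Delay Deduction: −20 days → 5 February 2005.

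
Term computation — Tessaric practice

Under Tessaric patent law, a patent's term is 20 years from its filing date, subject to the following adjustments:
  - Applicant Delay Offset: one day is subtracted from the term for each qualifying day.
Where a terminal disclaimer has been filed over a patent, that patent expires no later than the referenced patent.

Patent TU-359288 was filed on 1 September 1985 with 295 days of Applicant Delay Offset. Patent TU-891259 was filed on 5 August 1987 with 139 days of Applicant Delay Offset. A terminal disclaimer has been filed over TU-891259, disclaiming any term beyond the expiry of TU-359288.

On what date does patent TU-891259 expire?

November 10, 2004

Natural term of TU-891259:
  Base: filing + 20 years → 5 August 2007.
  Applicant Delay Offset: −139 days → 19 March 2007.
Expiry of referenced patent TU-359288:
  Base: filing + 20 years → 1 September 2005.
  Applicant Delay Offset: −295 days → 10 November 2004.
Terminal disclaimer: TU-891259 expires on the earlier of 19 March 2007 and 10 November 2004.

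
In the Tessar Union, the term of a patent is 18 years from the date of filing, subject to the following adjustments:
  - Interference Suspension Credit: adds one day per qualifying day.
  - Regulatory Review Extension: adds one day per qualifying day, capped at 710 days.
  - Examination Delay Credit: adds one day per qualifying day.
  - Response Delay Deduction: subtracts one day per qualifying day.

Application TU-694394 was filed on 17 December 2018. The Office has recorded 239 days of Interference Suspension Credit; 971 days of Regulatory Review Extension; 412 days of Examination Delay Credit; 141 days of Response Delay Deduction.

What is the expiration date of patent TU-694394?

2040-04-20

Base term: filing date + 18 years → 17 December 2036.
Interference Suspension Credit: +239 days → 13 August 2037.
Regulatory Review Extension: 971 days claimed exceeds the 710-day cap, so +710 days → 24 July 2039.
Examination Delay Credit: +412 days → 8 September 2040.
Response Delay Deduction: −141 days → 20 April 2040.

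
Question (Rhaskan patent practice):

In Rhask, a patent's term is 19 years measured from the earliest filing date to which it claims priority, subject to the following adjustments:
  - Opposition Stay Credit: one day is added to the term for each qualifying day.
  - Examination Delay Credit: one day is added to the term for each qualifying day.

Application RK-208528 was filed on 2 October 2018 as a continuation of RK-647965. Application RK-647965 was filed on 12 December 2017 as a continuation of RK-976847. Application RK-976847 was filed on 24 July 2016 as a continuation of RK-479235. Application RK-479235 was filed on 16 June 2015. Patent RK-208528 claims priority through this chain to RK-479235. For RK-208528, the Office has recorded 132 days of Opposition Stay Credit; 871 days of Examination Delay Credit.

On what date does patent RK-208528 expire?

2037-03-15

Earliest priority filing: 16 June 2015.
Base term: 16 June 2015 + 19 years → 16 June 2034.
Opposition Stay Credit: +132 days → 26 October 2034.
Examination Delay Credit: +871 days → 15 March 2037.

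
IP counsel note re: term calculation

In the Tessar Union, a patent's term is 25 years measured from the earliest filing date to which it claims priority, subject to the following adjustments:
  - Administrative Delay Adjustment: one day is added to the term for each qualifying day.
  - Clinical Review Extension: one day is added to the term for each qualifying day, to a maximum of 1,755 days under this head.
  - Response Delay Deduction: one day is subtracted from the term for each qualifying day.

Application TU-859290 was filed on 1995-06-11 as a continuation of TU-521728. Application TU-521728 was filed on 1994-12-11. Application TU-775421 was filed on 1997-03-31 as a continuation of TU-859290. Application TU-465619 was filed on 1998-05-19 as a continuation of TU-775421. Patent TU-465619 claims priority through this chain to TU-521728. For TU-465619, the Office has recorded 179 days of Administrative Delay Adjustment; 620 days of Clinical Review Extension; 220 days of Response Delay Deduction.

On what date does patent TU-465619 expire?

July 12, 2021

Earliest priority filing: 11 December 1994.
Base term: 11 December 1994 + 25 years → 11 December 2019.
Administrative Delay Adjustment: +179 days → 7 June 2020.
Clinical Review Extension: 620 days (within the 1755-day cap) → +620 days → 17 February 2022.
Response Delay Deduction: −220 days → 12 July 2021.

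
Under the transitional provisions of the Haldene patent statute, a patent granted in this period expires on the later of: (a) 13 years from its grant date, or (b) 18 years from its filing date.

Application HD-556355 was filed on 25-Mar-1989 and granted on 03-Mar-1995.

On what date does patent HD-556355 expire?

March 3, 2008

(a) grant + 13 years → 3 March 2008.
(b) filing + 18 years → 25 March 2007.
Later of the two: 3 March 2008.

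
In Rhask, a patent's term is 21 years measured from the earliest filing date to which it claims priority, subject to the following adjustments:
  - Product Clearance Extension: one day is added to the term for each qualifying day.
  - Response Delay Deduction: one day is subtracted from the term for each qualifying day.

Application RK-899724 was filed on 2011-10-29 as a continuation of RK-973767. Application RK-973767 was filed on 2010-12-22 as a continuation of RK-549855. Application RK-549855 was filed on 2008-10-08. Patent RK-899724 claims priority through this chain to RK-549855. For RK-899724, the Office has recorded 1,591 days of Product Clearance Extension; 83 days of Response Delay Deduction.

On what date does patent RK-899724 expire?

November 24, 2033

Earliest priority filing: 8 October 2008.
Base term: 8 October 2008 + 21 years → 8 October 2029.
Product Clearance Extension: +1591 days → 15 February 2034.
Response Delay Deduction: −83 days → 24 November 2033.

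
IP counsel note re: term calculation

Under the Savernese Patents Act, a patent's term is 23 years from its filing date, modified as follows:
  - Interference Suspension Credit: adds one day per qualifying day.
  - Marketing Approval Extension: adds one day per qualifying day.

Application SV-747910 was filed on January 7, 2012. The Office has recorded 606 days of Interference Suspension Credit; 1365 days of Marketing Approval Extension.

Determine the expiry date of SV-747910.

2040-05-31

Base term: filing date + 23 years → 7 January 2035.
Interference Suspension Credit: +606 days → 4 September 2036.
Marketing Approval Extension: +1365 days → 31 May 2040.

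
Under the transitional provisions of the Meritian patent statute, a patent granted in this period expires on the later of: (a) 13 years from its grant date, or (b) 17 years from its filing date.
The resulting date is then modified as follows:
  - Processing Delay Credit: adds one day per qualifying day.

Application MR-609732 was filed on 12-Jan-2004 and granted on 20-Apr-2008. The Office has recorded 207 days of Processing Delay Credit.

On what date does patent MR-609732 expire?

(a) grant + 13 years → 20 April 2021.
(b) filing + 17 years → 12 January 2021.
Later of the two: 20 April 2021.
Processing Delay Credit: +207 days → 13 November 2021.

November 13, 2021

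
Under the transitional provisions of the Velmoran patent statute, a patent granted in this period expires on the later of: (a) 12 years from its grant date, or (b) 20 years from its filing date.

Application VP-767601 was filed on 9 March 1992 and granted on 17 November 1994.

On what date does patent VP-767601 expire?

March 9, 2012

(a) grant + 12 years → 17 November 2006.
(b) filing + 20 years → 9 March 2012.
Later of the two: 9 March 2012.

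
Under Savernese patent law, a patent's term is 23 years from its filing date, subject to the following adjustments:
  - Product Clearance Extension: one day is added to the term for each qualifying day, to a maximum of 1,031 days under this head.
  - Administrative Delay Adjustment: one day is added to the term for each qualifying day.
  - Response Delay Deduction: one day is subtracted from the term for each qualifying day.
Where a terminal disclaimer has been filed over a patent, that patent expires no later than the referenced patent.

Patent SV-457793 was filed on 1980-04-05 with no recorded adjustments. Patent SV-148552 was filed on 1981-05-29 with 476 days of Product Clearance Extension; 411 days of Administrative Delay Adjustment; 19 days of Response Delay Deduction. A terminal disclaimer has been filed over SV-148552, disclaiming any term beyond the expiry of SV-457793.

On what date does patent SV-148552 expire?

2003-04-05

Natural term of SV-148552:
  Base: filing + 23 years → 29 May 2004.
  Product Clearance Extension: 476 days (within the 1031-day cap) → +476 days → 17 September 2005.
  Administrative Delay Adjustment: +411 days → 2 November 2006.
  Response Delay Deduction: −19 days → 14 October 2006.
Expiry of referenced patent SV-457793:
  Base: filing + 23 years → 5 April 2003.
Terminal disclaimer: SV-148552 expires on the earlier of 14 October 2006 and 5 April 2003.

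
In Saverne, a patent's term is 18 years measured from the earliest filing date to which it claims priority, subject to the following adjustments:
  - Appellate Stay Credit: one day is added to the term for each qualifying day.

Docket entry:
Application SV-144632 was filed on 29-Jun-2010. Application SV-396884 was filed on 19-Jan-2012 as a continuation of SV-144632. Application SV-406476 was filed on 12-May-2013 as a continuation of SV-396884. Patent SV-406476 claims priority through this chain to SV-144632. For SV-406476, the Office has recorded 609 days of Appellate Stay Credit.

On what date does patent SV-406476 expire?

Earliest priority filing: 29 June 2010.
Base term: 29 June 2010 + 18 years → 29 June 2028.
Appellate Stay Credit: +609 days → 28 February 2030.

February 28, 2030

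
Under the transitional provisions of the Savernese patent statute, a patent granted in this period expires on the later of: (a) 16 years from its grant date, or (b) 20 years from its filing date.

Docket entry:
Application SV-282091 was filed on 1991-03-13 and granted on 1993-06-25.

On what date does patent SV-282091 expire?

(a) grant + 16 years → 25 June 2009.
(b) filing + 20 years → 13 March 2011.
Later of the two: 13 March 2011.

2011-03-13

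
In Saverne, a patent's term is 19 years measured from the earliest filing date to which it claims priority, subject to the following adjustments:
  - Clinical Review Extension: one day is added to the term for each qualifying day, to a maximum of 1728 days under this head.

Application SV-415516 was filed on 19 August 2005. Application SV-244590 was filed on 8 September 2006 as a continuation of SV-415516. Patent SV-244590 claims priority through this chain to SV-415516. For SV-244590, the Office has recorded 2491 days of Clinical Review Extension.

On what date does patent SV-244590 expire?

May 13, 2029

Earliest priority filing: 19 August 2005.
Base term: 19 August 2005 + 19 years → 19 August 2024.
Clinical Review Extension: 2491 days claimed exceeds the 1728-day cap, so +1728 days → 13 May 2029.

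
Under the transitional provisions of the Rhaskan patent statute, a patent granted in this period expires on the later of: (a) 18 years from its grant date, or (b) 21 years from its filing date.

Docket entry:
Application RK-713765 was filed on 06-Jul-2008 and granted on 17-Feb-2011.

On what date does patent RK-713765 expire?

(a) grant + 18 years → 17 February 2029.
(b) filing + 21 years → 6 July 2029.
Later of the two: 6 July 2029.

2029-07-06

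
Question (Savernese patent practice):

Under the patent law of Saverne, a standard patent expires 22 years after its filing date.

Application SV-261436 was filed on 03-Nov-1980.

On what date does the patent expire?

November 3, 2002

Filing date + 22 years → 3 November 2002.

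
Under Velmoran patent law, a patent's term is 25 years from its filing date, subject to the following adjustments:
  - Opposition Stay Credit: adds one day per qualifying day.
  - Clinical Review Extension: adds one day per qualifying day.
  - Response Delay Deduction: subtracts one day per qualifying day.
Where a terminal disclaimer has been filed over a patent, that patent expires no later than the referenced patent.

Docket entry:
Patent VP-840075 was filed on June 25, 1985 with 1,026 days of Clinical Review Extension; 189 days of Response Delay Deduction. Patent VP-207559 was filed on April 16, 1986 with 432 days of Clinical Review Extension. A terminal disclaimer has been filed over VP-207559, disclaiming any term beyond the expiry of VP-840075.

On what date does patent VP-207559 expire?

June 21, 2012

Natural term of VP-207559:
  Base: filing + 25 years → 16 April 2011.
  Clinical Review Extension: +432 days → 21 June 2012.
Expiry of referenced patent VP-840075:
  Base: filing + 25 years → 25 June 2010.
  Clinical Review Extension: +1026 days → 16 April 2013.
  Response Delay Deduction: −189 days → 9 October 2012.
Terminal disclaimer: VP-207559 expires on the earlier of 21 June 2012 and 9 October 2012.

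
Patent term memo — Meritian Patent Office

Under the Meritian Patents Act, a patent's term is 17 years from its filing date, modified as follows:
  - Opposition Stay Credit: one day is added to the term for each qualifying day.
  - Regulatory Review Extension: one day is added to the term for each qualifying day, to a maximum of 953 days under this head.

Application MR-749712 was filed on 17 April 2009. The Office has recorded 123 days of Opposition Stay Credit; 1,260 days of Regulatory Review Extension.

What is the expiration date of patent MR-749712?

March 28, 2029

Base term: filing date + 17 years → 17 April 2026.
Opposition Stay Credit: +123 days → 18 August 2026.
Regulatory Review Extension: 1260 days claimed exceeds the 953-day cap, so +953 days → 28 March 2029.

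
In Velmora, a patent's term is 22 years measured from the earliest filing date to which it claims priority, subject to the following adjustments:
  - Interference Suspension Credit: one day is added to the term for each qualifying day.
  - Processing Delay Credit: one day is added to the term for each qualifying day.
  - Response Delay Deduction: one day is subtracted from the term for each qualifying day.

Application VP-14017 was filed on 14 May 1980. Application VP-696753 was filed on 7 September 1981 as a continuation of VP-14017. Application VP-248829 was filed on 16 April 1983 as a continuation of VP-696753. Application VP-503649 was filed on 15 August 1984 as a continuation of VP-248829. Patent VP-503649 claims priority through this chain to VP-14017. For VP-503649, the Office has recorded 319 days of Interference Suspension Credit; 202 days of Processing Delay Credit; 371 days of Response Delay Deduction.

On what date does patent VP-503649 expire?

Earliest priority filing: 14 May 1980.
Base term: 14 May 1980 + 22 years → 14 May 2002.
Interference Suspension Credit: +319 days → 29 March 2003.
Processing Delay Credit: +202 days → 17 October 2003.
Response Delay Deduction: −371 days → 11 October 2002.

2002-10-11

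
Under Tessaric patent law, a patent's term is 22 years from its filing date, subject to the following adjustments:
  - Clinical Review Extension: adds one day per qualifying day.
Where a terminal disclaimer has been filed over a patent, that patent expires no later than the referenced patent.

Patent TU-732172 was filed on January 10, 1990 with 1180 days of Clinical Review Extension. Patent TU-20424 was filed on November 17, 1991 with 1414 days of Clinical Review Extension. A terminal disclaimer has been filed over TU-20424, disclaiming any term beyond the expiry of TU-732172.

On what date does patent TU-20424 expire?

2015-04-04

Natural term of TU-20424:
  Base: filing + 22 years → 17 November 2013.
  Clinical Review Extension: +1414 days → 1 October 2017.
Expiry of referenced patent TU-732172:
  Base: filing + 22 years → 10 January 2012.
  Clinical Review Extension: +1180 days → 4 April 2015.
Terminal disclaimer: TU-20424 expires on the earlier of 1 October 2017 and 4 April 2015.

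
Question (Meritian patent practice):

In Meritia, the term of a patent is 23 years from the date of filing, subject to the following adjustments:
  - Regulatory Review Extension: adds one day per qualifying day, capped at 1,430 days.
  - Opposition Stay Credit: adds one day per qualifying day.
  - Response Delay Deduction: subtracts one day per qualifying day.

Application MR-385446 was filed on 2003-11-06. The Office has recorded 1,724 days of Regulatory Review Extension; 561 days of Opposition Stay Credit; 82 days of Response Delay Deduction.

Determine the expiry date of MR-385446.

January 28, 2032

Base term: filing date + 23 years → 6 November 2026.
Regulatory Review Extension: 1724 days claimed exceeds the 1430-day cap, so +1430 days → 6 October 2030.
Opposition Stay Credit: +561 days → 19 April 2032.
Response Delay Deduction: −82 days → 28 January 2032.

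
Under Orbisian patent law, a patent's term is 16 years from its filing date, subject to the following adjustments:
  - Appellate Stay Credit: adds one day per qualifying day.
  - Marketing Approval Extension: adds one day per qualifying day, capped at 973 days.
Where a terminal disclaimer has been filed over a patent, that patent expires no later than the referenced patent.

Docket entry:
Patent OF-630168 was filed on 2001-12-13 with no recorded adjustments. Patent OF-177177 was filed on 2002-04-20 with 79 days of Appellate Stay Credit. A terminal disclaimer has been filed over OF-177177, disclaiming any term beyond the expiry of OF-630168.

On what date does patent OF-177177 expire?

Natural term of OF-177177:
  Base: filing + 16 years → 20 April 2018.
  Appellate Stay Credit: +79 days → 8 July 2018.
Expiry of referenced patent OF-630168:
  Base: filing + 16 years → 13 December 2017.
Terminal disclaimer: OF-177177 expires on the earlier of 8 July 2018 and 13 December 2017.

2017-12-13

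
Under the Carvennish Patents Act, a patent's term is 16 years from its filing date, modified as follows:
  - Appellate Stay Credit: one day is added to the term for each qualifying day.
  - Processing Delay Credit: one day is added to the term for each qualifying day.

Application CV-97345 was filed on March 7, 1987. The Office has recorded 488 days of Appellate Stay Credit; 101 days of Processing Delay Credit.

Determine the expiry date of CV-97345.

Base term: filing date + 16 years → 7 March 2003.
Appellate Stay Credit: +488 days → 7 July 2004.
Processing Delay Credit: +101 days → 16 October 2004.

2004-10-16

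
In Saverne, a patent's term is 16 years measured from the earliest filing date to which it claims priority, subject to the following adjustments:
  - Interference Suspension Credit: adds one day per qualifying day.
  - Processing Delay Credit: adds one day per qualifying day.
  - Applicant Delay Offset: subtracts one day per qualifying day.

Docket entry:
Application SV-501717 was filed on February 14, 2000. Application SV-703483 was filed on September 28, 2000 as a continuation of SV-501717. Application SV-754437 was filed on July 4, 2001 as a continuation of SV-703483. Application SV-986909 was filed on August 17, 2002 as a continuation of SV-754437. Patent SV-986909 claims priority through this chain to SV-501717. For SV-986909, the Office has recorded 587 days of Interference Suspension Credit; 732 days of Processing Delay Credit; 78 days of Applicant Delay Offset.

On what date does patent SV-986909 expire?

Earliest priority filing: 14 February 2000.
Base term: 14 February 2000 + 16 years → 14 February 2016.
Interference Suspension Credit: +587 days → 23 September 2017.
Processing Delay Credit: +732 days → 25 September 2019.
Applicant Delay Offset: −78 days → 9 July 2019.

2019-07-09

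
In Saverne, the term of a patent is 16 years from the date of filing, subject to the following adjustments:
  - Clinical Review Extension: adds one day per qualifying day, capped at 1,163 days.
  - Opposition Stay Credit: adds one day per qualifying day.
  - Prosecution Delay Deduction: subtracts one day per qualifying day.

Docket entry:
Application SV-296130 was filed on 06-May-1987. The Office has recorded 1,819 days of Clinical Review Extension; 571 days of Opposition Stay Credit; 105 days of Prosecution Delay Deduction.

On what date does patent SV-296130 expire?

October 21, 2007

Base term: filing date + 16 years → 6 May 2003.
Clinical Review Extension: 1819 days claimed exceeds the 1163-day cap, so +1163 days → 12 July 2006.
Opposition Stay Credit: +571 days → 3 February 2008.
Prosecution Delay Deduction: −105 days → 21 October 2007.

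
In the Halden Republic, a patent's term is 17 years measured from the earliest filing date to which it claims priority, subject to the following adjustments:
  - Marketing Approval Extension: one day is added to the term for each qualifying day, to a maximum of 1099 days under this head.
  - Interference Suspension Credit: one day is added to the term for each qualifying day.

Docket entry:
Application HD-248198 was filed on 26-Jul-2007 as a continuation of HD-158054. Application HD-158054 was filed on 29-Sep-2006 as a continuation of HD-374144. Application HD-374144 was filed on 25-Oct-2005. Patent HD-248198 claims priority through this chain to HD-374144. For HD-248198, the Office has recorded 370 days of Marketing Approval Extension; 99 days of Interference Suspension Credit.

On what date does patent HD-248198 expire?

Earliest priority filing: 25 October 2005.
Base term: 25 October 2005 + 17 years → 25 October 2022.
Marketing Approval Extension: 370 days (within the 1099-day cap) → +370 days → 30 October 2023.
Interference Suspension Credit: +99 days → 6 February 2024.

2024-02-06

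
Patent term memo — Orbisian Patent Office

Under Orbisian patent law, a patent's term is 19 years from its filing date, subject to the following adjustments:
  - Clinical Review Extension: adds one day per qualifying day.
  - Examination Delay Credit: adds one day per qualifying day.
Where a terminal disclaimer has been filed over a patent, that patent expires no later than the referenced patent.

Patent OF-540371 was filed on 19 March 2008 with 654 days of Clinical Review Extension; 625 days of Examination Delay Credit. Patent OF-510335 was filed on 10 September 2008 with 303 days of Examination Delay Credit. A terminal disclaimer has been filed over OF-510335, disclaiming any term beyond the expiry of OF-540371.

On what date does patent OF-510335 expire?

2028-07-09

Natural term of OF-510335:
  Base: filing + 19 years → 10 September 2027.
  Examination Delay Credit: +303 days → 9 July 2028.
Expiry of referenced patent OF-540371:
  Base: filing + 19 years → 19 March 2027.
  Clinical Review Extension: +654 days → 1 January 2029.
  Examination Delay Credit: +625 days → 18 September 2030.
Terminal disclaimer: OF-510335 expires on the earlier of 9 July 2028 and 18 September 2030.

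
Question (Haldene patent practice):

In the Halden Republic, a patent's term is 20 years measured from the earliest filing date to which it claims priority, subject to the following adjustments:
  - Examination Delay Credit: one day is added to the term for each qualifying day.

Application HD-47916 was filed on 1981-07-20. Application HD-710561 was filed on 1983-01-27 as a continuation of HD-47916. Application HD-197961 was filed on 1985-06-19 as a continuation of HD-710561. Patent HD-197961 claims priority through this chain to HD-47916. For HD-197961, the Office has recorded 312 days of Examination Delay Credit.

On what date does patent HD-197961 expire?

Earliest priority filing: 20 July 1981.
Base term: 20 July 1981 + 20 years → 20 July 2001.
Examination Delay Credit: +312 days → 28 May 2002.

May 28, 2002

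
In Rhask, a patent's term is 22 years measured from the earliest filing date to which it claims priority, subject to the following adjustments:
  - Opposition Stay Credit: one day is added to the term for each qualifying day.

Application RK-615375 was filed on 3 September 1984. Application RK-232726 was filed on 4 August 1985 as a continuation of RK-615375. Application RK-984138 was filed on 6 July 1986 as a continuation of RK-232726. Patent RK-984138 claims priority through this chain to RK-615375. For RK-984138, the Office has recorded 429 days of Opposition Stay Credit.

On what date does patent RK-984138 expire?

Earliest priority filing: 3 September 1984.
Base term: 3 September 1984 + 22 years → 3 September 2006.
Opposition Stay Credit: +429 days → 6 November 2007.

2007-11-06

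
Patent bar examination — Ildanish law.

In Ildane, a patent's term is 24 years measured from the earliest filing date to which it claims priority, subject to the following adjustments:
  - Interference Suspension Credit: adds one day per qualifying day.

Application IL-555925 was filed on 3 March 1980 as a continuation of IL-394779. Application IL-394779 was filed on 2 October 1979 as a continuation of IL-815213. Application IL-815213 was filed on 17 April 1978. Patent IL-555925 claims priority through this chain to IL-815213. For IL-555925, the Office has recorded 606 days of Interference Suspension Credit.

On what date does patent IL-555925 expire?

Earliest priority filing: 17 April 1978.
Base term: 17 April 1978 + 24 years → 17 April 2002.
Interference Suspension Credit: +606 days → 14 December 2003.

December 14, 2003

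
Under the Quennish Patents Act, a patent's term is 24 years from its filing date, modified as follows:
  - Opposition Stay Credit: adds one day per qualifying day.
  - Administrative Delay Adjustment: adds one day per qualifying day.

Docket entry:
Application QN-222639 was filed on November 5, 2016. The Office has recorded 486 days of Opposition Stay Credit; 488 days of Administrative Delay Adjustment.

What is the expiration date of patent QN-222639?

Base term: filing date + 24 years → 5 November 2040.
Opposition Stay Credit: +486 days → 6 March 2042.
Administrative Delay Adjustment: +488 days → 7 July 2043.

July 7, 2043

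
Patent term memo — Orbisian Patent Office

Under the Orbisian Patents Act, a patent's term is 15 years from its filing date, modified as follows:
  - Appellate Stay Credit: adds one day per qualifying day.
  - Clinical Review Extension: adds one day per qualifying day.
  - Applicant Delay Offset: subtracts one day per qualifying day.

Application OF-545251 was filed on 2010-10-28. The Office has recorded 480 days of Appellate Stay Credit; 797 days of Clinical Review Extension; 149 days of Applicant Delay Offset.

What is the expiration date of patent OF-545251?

Base term: filing date + 15 years → 28 October 2025.
Appellate Stay Credit: +480 days → 20 February 2027.
Clinical Review Extension: +797 days → 27 April 2029.
Applicant Delay Offset: −149 days → 29 November 2028.

2028-11-29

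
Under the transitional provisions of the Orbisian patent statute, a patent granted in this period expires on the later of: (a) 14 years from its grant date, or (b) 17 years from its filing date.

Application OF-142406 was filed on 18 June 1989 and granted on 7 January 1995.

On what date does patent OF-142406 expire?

(a) grant + 14 years → 7 January 2009.
(b) filing + 17 years → 18 June 2006.
Later of the two: 7 January 2009.

January 7, 2009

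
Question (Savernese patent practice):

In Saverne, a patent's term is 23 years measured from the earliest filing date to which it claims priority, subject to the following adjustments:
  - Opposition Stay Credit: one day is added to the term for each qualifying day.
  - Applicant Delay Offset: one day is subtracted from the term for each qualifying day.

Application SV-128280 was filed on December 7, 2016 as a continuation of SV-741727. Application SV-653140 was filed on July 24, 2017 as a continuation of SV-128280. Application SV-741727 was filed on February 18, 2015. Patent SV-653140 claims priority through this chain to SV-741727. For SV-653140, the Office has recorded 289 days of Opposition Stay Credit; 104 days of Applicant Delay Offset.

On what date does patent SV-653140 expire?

Earliest priority filing: 18 February 2015.
Base term: 18 February 2015 + 23 years → 18 February 2038.
Opposition Stay Credit: +289 days → 4 December 2038.
Applicant Delay Offset: −104 days → 22 August 2038.

August 22, 2038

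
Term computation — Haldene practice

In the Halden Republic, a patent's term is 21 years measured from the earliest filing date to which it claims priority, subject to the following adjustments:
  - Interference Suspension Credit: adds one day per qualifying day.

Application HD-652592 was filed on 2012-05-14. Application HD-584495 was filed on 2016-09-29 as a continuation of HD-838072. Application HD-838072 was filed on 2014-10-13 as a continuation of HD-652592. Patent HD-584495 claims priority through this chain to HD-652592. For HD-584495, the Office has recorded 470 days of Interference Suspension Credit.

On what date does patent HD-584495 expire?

Earliest priority filing: 14 May 2012.
Base term: 14 May 2012 + 21 years → 14 May 2033.
Interference Suspension Credit: +470 days → 27 August 2034.

2034-08-27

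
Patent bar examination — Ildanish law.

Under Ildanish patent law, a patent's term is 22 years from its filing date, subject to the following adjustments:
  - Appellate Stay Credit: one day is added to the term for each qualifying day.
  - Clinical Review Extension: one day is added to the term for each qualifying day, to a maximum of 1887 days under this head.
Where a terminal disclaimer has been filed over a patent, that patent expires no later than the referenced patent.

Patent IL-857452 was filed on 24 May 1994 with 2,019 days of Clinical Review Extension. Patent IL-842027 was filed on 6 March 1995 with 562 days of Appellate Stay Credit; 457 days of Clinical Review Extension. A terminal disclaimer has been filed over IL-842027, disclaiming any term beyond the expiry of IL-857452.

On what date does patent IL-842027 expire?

December 20, 2019

Natural term of IL-842027:
  Base: filing + 22 years → 6 March 2017.
  Appellate Stay Credit: +562 days → 19 September 2018.
  Clinical Review Extension: 457 days (within the 1887-day cap) → +457 days → 20 December 2019.
Expiry of referenced patent IL-857452:
  Base: filing + 22 years → 24 May 2016.
  Clinical Review Extension: 2019 days claimed exceeds the 1887-day cap, so +1887 days → 24 July 2021.
Terminal disclaimer: IL-842027 expires on the earlier of 20 December 2019 and 24 July 2021.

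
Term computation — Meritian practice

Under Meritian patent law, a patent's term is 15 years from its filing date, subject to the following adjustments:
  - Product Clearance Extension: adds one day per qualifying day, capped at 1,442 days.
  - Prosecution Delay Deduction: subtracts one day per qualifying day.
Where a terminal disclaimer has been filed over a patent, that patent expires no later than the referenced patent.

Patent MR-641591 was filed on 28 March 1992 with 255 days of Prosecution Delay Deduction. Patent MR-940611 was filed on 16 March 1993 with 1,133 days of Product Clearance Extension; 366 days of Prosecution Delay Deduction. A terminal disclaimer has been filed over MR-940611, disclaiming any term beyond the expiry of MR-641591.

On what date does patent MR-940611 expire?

Natural term of MR-940611:
  Base: filing + 15 years → 16 March 2008.
  Product Clearance Extension: 1133 days (within the 1442-day cap) → +1133 days → 23 April 2011.
  Prosecution Delay Deduction: −366 days → 22 April 2010.
Expiry of referenced patent MR-641591:
  Base: filing + 15 years → 28 March 2007.
  Prosecution Delay Deduction: −255 days → 16 July 2006.
Terminal disclaimer: MR-940611 expires on the earlier of 22 April 2010 and 16 July 2006.

July 16, 2006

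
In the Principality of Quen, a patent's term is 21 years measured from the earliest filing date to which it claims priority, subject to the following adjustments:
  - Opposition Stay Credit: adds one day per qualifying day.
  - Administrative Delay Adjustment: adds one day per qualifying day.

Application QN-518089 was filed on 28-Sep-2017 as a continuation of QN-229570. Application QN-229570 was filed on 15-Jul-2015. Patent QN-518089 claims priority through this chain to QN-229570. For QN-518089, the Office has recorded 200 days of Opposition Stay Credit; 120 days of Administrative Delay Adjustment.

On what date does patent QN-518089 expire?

May 31, 2037

Earliest priority filing: 15 July 2015.
Base term: 15 July 2015 + 21 years → 15 July 2036.
Opposition Stay Credit: +200 days → 31 January 2037.
Administrative Delay Adjustment: +120 days → 31 May 2037.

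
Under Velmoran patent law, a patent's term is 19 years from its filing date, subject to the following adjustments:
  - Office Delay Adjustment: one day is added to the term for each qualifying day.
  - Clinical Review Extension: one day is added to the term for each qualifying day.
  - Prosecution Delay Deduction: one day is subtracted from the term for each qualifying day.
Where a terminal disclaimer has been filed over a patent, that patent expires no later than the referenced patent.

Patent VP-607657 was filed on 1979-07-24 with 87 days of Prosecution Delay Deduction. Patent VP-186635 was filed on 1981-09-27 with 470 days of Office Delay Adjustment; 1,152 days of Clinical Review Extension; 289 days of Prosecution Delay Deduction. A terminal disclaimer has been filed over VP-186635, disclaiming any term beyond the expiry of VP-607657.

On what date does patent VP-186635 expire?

1998-04-28

Natural term of VP-186635:
  Base: filing + 19 years → 27 September 2000.
  Office Delay Adjustment: +470 days → 10 January 2002.
  Clinical Review Extension: +1152 days → 7 March 2005.
  Prosecution Delay Deduction: −289 days → 22 May 2004.
Expiry of referenced patent VP-607657:
  Base: filing + 19 years → 24 July 1998.
  Prosecution Delay Deduction: −87 days → 28 April 1998.
Terminal disclaimer: VP-186635 expires on the earlier of 22 May 2004 and 28 April 1998.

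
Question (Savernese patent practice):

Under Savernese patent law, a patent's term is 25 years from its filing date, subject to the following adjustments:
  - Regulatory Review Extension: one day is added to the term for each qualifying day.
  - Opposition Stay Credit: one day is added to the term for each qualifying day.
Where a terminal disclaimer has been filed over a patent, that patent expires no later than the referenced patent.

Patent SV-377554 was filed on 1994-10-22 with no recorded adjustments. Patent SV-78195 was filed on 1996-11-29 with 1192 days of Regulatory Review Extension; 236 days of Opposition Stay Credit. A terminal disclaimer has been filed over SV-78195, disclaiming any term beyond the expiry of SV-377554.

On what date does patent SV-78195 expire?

Natural term of SV-78195:
  Base: filing + 25 years → 29 November 2021.
  Regulatory Review Extension: +1192 days → 5 March 2025.
  Opposition Stay Credit: +236 days → 27 October 2025.
Expiry of referenced patent SV-377554:
  Base: filing + 25 years → 22 October 2019.
Terminal disclaimer: SV-78195 expires on the earlier of 27 October 2025 and 22 October 2019.

October 22, 2019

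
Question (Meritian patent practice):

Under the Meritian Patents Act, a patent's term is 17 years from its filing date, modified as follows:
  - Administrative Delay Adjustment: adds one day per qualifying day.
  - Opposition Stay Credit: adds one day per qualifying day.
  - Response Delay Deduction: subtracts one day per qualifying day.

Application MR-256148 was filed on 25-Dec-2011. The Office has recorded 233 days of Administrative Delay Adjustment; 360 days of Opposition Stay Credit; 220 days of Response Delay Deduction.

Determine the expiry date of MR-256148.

Base term: filing date + 17 years → 25 December 2028.
Administrative Delay Adjustment: +233 days → 15 August 2029.
Opposition Stay Credit: +360 days → 10 August 2030.
Response Delay Deduction: −220 days → 2 January 2030.

2030-01-02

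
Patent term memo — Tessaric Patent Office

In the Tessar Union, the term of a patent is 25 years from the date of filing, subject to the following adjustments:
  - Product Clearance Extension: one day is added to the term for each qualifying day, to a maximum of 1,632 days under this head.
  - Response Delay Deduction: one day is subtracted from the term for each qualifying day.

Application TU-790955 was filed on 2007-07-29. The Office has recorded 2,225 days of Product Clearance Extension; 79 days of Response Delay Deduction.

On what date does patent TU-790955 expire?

Base term: filing date + 25 years → 29 July 2032.
Product Clearance Extension: 2225 days claimed exceeds the 1632-day cap, so +1632 days → 16 January 2037.
Response Delay Deduction: −79 days → 29 October 2036.

October 29, 2036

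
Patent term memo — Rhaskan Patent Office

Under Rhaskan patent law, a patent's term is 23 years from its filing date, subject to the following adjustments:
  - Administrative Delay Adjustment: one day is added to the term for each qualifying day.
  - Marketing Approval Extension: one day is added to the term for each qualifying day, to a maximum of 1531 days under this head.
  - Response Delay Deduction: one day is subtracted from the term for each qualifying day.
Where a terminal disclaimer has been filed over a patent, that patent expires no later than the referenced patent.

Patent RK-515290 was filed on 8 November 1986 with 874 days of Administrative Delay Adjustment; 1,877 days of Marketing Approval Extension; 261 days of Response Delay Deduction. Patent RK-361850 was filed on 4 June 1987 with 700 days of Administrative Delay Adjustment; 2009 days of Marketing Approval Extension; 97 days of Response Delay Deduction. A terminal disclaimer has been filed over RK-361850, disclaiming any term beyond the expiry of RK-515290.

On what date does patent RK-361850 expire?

2015-09-22

Natural term of RK-361850:
  Base: filing + 23 years → 4 June 2010.
  Administrative Delay Adjustment: +700 days → 4 May 2012.
  Marketing Approval Extension: 2009 days claimed exceeds the 1531-day cap, so +1531 days → 13 July 2016.
  Response Delay Deduction: −97 days → 7 April 2016.
Expiry of referenced patent RK-515290:
  Base: filing + 23 years → 8 November 2009.
  Administrative Delay Adjustment: +874 days → 31 March 2012.
  Marketing Approval Extension: 1877 days claimed exceeds the 1531-day cap, so +1531 days → 9 June 2016.
  Response Delay Deduction: −261 days → 22 September 2015.
Terminal disclaimer: RK-361850 expires on the earlier of 7 April 2016 and 22 September 2015.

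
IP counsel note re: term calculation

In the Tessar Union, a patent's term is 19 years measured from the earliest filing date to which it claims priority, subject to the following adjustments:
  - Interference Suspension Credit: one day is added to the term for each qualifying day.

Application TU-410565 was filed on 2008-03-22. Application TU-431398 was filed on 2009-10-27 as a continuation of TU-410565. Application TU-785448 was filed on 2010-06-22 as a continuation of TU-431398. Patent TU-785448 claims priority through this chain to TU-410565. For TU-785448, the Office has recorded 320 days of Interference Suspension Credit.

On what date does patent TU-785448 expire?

February 5, 2028

Earliest priority filing: 22 March 2008.
Base term: 22 March 2008 + 19 years → 22 March 2027.
Interference Suspension Credit: +320 days → 5 February 2028.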